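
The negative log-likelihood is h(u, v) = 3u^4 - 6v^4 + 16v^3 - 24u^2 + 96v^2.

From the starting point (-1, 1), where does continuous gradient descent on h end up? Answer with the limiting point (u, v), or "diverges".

(-2, 0)

h is separable, so gradient descent decouples: u follows -∂h/∂u, v follows -∂h/∂v.
∂h/∂u = 12u(u - 2)(u + 2); at u=-1 this is 36, so u decreases.
∂h/∂v = -24v(v - 4)(v + 2); at v=1 this is 216, so v decreases.
u converges to its nearest critical value -2 (a local min of the u-part); v converges to 0. The iterate converges to (-2, 0).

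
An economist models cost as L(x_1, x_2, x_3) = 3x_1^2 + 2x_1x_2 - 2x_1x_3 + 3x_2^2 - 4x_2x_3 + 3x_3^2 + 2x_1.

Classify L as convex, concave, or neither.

convex

L is quadratic, so its Hessian is the constant matrix H = [[6, 2, -2], [2, 6, -4], [-2, -4, 6]].
Leading principal minors: 6, 32, 104.
All positive ⇒ H ≻ 0 ⇒ convex.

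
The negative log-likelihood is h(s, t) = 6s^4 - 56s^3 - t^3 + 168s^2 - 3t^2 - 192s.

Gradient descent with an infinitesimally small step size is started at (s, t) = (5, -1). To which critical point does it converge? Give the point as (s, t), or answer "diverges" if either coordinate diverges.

(4, -2)

h is separable, so gradient descent decouples: s follows -∂h/∂s, t follows -∂h/∂t.
∂h/∂s = 24(s - 4)(s - 2)(s - 1); at s=5 this is 288, so s decreases.
∂h/∂t = -3t(t + 2); at t=-1 this is 3, so t decreases.
s converges to its nearest critical value 4 (a local min of the s-part); t converges to -2. The iterate converges to (4, -2).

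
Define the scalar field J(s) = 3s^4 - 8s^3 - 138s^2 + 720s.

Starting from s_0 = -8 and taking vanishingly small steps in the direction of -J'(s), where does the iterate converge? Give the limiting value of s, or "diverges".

-5

J'(s) = 12(s - 4)(s - 3)(s + 5), so J'(-8) = -4752.
Gradient descent moves in the -J' direction, i.e. s is increasing.
The nearest critical point in that direction is s = -5, where J'' = 864 > 0 (a local minimum). The iterate converges there.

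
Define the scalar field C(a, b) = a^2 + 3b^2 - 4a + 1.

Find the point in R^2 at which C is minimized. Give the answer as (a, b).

C(a,b) separates as P(a) + Q(b) + 1, so its minimum is min P + min Q + 1.
P'(a) = 2a - 4 vanishes at a ∈ {2}; Q'(b) = 6b vanishes at b ∈ {0}.
Local minima of P (where P''>0): P(2)=-4. Local minima of Q: Q(0)=0.
So the global minimum of C is P(2) + Q(0) + 1 = -4 + 0 + 1 = -3, attained at (2, 0).

(2, 0)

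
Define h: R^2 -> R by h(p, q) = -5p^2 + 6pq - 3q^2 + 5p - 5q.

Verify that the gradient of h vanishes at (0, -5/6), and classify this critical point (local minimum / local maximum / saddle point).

∇h = (-10p + 6q + 5, 6p - 6q - 5); substituting (0, -5/6) gives ∇h = (0, 0), so (0, -5/6) is indeed a critical point.
The Hessian of h is constant: H = [[-10, 6], [6, -6]].
det(H) = (-10)·(-6) − 6² = 24.
det(H) > 0 and tr(H) = -16 < 0, so H is negative definite and the point is a local maximum.

local maximum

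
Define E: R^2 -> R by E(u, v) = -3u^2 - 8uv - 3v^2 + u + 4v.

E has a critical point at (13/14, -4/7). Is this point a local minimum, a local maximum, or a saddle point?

saddle point

The Hessian of E is constant: H = [[-6, -8], [-8, -6]].
det(H) = (-6)·(-6) − (-8)² = -28.
Since det(H) < 0, H is indefinite and the critical point is a saddle point.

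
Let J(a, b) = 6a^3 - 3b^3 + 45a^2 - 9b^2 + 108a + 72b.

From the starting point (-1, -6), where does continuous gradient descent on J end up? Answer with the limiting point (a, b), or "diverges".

(-2, -4)

J is separable, so gradient descent decouples: a follows -∂J/∂a, b follows -∂J/∂b.
∂J/∂a = 18(a + 2)(a + 3); at a=-1 this is 36, so a decreases.
∂J/∂b = -9(b - 2)(b + 4); at b=-6 this is -144, so b increases.
a converges to its nearest critical value -2 (a local min of the a-part); b converges to -4. The iterate converges to (-2, -4).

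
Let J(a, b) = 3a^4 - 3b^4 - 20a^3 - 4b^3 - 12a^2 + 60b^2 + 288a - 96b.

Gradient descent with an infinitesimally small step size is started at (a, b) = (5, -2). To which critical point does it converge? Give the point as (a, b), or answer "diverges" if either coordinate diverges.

J is separable, so gradient descent decouples: a follows -∂J/∂a, b follows -∂J/∂b.
∂J/∂a = 12(a - 4)(a - 3)(a + 2); at a=5 this is 168, so a decreases.
∂J/∂b = -12(b - 2)(b - 1)(b + 4); at b=-2 this is -288, so b increases.
a converges to its nearest critical value 4 (a local min of the a-part); b converges to 1. The iterate converges to (4, 1).

(4, 1)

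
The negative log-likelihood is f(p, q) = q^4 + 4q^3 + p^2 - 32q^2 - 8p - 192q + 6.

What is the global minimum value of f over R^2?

-778

f(p,q) separates as A(p) + B(q) + 6, so its minimum is min A + min B + 6.
A'(p) = 2p - 8 vanishes at p ∈ {4}; B'(q) = 4(q - 4)(q + 3)(q + 4) vanishes at q ∈ {-4, -3, 4}.
Local minima of A (where A''>0): A(4)=-16. Local minima of B: B(-4)=256, B(4)=-768.
So the global minimum of f is A(4) + B(4) + 6 = -16 − 768 + 6 = -778, attained at (4, 4).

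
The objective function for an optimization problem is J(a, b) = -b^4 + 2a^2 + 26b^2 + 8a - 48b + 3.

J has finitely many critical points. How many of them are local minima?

1

J separates as a function of a plus a function of b, so ∇J=0 decouples.
∂J/∂a = 4(a + 2) = 0 at a ∈ {-2}; ∂J/∂b = -4(b - 3)(b - 1)(b + 4) = 0 at b ∈ {-4, 1, 3}.
The Hessian is diagonal: diag(J_aa, J_bb). Second derivatives: J_aa(-2)=4; J_bb(-4)=-140, J_bb(1)=40, J_bb(3)=-56.
Local minima occur where both diagonal entries positive: (-2, 1). Count: 1.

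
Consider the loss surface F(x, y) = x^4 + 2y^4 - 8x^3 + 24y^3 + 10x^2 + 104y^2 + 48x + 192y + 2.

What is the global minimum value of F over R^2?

F(x,y) separates as P(x) + Q(y) + 2, so its minimum is min P + min Q + 2.
P'(x) = 4(x - 4)(x - 3)(x + 1) vanishes at x ∈ {-1, 3, 4}; Q'(y) = 8(y + 2)(y + 3)(y + 4) vanishes at y ∈ {-4, -3, -2}.
Local minima of P (where P''>0): P(-1)=-29, P(4)=96. Local minima of Q: Q(-4)=-128, Q(-2)=-128.
So the global minimum of F is P(-1) + Q(-4) + 2 = -29 − 128 + 2 = -155, attained at (-1, -4).

-155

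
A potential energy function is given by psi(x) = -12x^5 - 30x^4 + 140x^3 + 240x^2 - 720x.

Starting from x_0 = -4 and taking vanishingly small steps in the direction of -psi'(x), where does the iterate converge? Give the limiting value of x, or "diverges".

-3

psi'(x) = -60(x - 2)(x - 1)(x + 2)(x + 3), so psi'(-4) = -3600.
Gradient descent moves in the -psi' direction, i.e. x is increasing.
The nearest critical point in that direction is x = -3, where psi'' = 1200 > 0 (a local minimum). The iterate converges there.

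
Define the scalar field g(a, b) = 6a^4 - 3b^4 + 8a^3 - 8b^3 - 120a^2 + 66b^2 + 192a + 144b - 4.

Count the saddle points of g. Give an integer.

5

g separates as a function of a plus a function of b, so ∇g=0 decouples.
∂g/∂a = 24(a - 2)(a - 1)(a + 4) = 0 at a ∈ {-4, 1, 2}; ∂g/∂b = -12(b - 3)(b + 1)(b + 4) = 0 at b ∈ {-4, -1, 3}.
The Hessian is diagonal: diag(g_aa, g_bb). Second derivatives: g_aa(-4)=720, g_aa(1)=-120, g_aa(2)=144; g_bb(-4)=-252, g_bb(-1)=144, g_bb(3)=-336.
Saddle points occur where the two diagonal entries have opposite signs: (-4, -4), (-4, 3), (1, -1), (2, -4), (2, 3). Count: 5.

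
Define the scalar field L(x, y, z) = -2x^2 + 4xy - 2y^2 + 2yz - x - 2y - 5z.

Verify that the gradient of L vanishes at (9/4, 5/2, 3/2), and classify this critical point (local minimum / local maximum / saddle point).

∇L = (-4x + 4y - 1, 4x - 4y + 2z - 2, 2y - 5); substituting (9/4, 5/2, 3/2) gives ∇L = (0, 0, 0), so (9/4, 5/2, 3/2) is indeed a critical point.
The Hessian is constant: H = [[-4, 4, 0], [4, -4, 2], [0, 2, 0]].
Leading principal minors: Δ₁ = -4, Δ₂ = 0, Δ₃ = 16.
The minors fit neither the all-positive nor the alternating-sign pattern, so H is indefinite: a saddle point.

saddle point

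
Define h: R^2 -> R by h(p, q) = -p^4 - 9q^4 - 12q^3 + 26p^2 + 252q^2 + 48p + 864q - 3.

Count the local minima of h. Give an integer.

h separates as a function of p plus a function of q, so ∇h=0 decouples.
∂h/∂p = -4(p - 4)(p + 1)(p + 3) = 0 at p ∈ {-3, -1, 4}; ∂h/∂q = -36(q - 4)(q + 2)(q + 3) = 0 at q ∈ {-3, -2, 4}.
The Hessian is diagonal: diag(h_pp, h_qq). Second derivatives: h_pp(-3)=-56, h_pp(-1)=40, h_pp(4)=-140; h_qq(-3)=-252, h_qq(-2)=216, h_qq(4)=-1512.
Local minima occur where both diagonal entries positive: (-1, -2). Count: 1.

1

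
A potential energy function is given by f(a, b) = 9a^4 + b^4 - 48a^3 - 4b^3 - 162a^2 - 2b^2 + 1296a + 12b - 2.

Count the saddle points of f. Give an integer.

f separates as a function of a plus a function of b, so ∇f=0 decouples.
∂f/∂a = 36(a - 4)(a - 3)(a + 3) = 0 at a ∈ {-3, 3, 4}; ∂f/∂b = 4(b - 3)(b - 1)(b + 1) = 0 at b ∈ {-1, 1, 3}.
The Hessian is diagonal: diag(f_aa, f_bb). Second derivatives: f_aa(-3)=1512, f_aa(3)=-216, f_aa(4)=252; f_bb(-1)=32, f_bb(1)=-16, f_bb(3)=32.
Saddle points occur where the two diagonal entries have opposite signs: (-3, 1), (3, -1), (3, 3), (4, 1). Count: 4.

4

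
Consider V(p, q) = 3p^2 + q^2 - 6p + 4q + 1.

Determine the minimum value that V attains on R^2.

V(p,q) separates as A(p) + B(q) + 1, so its minimum is min A + min B + 1.
A'(p) = 6p - 6 vanishes at p ∈ {1}; B'(q) = 2q + 4 vanishes at q ∈ {-2}.
Local minima of A (where A''>0): A(1)=-3. Local minima of B: B(-2)=-4.
So the global minimum of V is A(1) + B(-2) + 1 = -3 − 4 + 1 = -6, attained at (1, -2).

-6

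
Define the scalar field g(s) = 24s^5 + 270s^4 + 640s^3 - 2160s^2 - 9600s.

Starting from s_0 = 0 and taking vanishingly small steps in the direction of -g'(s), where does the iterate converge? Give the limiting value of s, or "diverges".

2

g'(s) = 120(s - 2)(s + 2)(s + 4)(s + 5), so g'(0) = -9600.
Gradient descent moves in the -g' direction, i.e. s is increasing.
The nearest critical point in that direction is s = 2, where g'' = 20160 > 0 (a local minimum). The iterate converges there.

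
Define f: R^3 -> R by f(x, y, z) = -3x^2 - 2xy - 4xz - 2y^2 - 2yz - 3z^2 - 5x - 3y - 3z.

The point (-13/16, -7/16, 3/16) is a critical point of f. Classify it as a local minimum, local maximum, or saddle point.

The Hessian is constant: H = [[-6, -2, -4], [-2, -4, -2], [-4, -2, -6]].
Leading principal minors: Δ₁ = -6, Δ₂ = 20, Δ₃ = -64.
The minors alternate sign starting negative (−, +, −), so H is negative definite: a local maximum.

local maximum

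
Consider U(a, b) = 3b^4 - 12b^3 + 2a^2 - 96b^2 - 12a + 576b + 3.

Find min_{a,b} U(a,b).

U(a,b) separates as P(a) + Q(b) + 3, so its minimum is min P + min Q + 3.
P'(a) = 4a - 12 vanishes at a ∈ {3}; Q'(b) = 12(b - 4)(b - 3)(b + 4) vanishes at b ∈ {-4, 3, 4}.
Local minima of P (where P''>0): P(3)=-18. Local minima of Q: Q(-4)=-2304, Q(4)=768.
So the global minimum of U is P(3) + Q(-4) + 3 = -18 − 2304 + 3 = -2319, attained at (3, -4).

-2319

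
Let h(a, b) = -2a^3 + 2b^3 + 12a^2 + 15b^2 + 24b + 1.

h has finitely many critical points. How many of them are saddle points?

2

h separates as a function of a plus a function of b, so ∇h=0 decouples.
∂h/∂a = -6a(a - 4) = 0 at a ∈ {0, 4}; ∂h/∂b = 6(b + 1)(b + 4) = 0 at b ∈ {-4, -1}.
The Hessian is diagonal: diag(h_aa, h_bb). Second derivatives: h_aa(0)=24, h_aa(4)=-24; h_bb(-4)=-18, h_bb(-1)=18.
Saddle points occur where the two diagonal entries have opposite signs: (0, -4), (4, -1). Count: 2.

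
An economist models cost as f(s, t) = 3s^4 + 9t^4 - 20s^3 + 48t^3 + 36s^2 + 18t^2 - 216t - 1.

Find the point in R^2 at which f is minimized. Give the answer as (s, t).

f(s,t) separates as P(s) + Q(t) − 1, so its minimum is min P + min Q − 1.
P'(s) = 12s(s - 3)(s - 2) vanishes at s ∈ {0, 2, 3}; Q'(t) = 36(t - 1)(t + 2)(t + 3) vanishes at t ∈ {-3, -2, 1}.
Local minima of P (where P''>0): P(0)=0, P(3)=27. Local minima of Q: Q(-3)=243, Q(1)=-141.
So the global minimum of f is P(0) + Q(1) − 1 = 0 − 141 − 1 = -142, attained at (0, 1).

(0, 1)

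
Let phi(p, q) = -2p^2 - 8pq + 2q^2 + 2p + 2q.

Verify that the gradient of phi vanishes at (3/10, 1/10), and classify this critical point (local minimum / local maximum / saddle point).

∇phi = (-4p - 8q + 2, -8p + 4q + 2); substituting (3/10, 1/10) gives ∇phi = (0, 0), so (3/10, 1/10) is indeed a critical point.
The Hessian of phi is constant: H = [[-4, -8], [-8, 4]].
det(H) = (-4)·4 − (-8)² = -80.
Since det(H) < 0, H is indefinite and the critical point is a saddle point.

saddle point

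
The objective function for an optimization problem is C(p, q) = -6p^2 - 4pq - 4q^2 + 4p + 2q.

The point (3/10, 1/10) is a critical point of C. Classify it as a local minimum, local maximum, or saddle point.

local maximum

The Hessian of C is constant: H = [[-12, -4], [-4, -8]].
det(H) = (-12)·(-8) − (-4)² = 80.
det(H) > 0 and tr(H) = -20 < 0, so H is negative definite and the point is a local maximum.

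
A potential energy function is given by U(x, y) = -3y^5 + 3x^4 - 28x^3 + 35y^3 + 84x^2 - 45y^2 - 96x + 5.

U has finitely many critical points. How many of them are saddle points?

6

U separates as a function of x plus a function of y, so ∇U=0 decouples.
∂U/∂x = 12(x - 4)(x - 2)(x - 1) = 0 at x ∈ {1, 2, 4}; ∂U/∂y = -15y(y - 2)(y - 1)(y + 3) = 0 at y ∈ {-3, 0, 1, 2}.
The Hessian is diagonal: diag(U_xx, U_yy). Second derivatives: U_xx(1)=36, U_xx(2)=-24, U_xx(4)=72; U_yy(-3)=900, U_yy(0)=-90, U_yy(1)=60, U_yy(2)=-150.
Saddle points occur where the two diagonal entries have opposite signs: (1, 0), (1, 2), (2, -3), (2, 1), (4, 0), (4, 2). Count: 6.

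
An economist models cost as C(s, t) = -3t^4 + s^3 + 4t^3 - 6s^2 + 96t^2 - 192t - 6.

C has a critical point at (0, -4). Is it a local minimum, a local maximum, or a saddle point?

local maximum

The mixed partial ∂²C/∂s∂t is 0, so the Hessian at any point is diag(C_ss, C_tt) = diag(6(s - 2), 12(-3t^2 + 2t + 16)).
At (0, -4): H = diag(-12, -480).
Both eigenvalues are negative, so H is negative definite: a local maximum.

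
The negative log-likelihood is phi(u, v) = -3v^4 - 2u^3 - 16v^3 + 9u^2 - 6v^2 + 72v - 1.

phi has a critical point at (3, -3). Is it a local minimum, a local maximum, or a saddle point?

local maximum

The mixed partial ∂²phi/∂u∂v is 0, so the Hessian at any point is diag(phi_uu, phi_vv) = diag(6(-2u + 3), -12(3v^2 + 8v + 1)).
At (3, -3): H = diag(-18, -48).
Both eigenvalues are negative, so H is negative definite: a local maximum.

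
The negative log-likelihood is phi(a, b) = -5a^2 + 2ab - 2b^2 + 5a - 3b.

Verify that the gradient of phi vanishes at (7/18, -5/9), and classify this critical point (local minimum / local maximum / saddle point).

local maximum

∇phi = (-10a + 2b + 5, 2a - 4b - 3); substituting (7/18, -5/9) gives ∇phi = (0, 0), so (7/18, -5/9) is indeed a critical point.
The Hessian of phi is constant: H = [[-10, 2], [2, -4]].
det(H) = (-10)·(-4) − 2² = 36.
det(H) > 0 and tr(H) = -14 < 0, so H is negative definite and the point is a local maximum.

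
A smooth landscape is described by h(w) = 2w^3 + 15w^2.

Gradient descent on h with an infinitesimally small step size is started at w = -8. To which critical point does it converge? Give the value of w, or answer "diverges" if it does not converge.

h'(w) = 6w(w + 5), so h'(-8) = 144.
Gradient descent moves in the -h' direction, i.e. w is decreasing.
There is no critical point below w=-8, and h' keeps the same sign, so the iterate runs off to −∞.

diverges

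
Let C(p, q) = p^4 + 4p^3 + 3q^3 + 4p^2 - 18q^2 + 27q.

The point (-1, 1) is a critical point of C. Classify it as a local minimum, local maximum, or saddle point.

The mixed partial ∂²C/∂p∂q is 0, so the Hessian at any point is diag(C_pp, C_qq) = diag(4(3p^2 + 6p + 2), 18(q - 2)).
At (-1, 1): H = diag(-4, -18).
Both eigenvalues are negative, so H is negative definite: a local maximum.

local maximum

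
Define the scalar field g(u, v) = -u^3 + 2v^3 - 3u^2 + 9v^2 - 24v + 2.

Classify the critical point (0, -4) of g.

local maximum

The mixed partial ∂²g/∂u∂v is 0, so the Hessian at any point is diag(g_uu, g_vv) = diag(-6(u + 1), 6(2v + 3)).
At (0, -4): H = diag(-6, -30).
Both eigenvalues are negative, so H is negative definite: a local maximum.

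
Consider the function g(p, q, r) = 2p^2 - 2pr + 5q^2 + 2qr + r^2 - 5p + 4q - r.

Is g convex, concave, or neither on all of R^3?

convex

g is quadratic, so its Hessian is the constant matrix H = [[4, 0, -2], [0, 10, 2], [-2, 2, 2]].
Leading principal minors: 4, 40, 24.
All positive ⇒ H ≻ 0 ⇒ convex.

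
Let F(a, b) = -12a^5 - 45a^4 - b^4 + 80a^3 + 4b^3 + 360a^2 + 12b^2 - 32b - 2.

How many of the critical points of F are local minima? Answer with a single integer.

2

F separates as a function of a plus a function of b, so ∇F=0 decouples.
∂F/∂a = -60a(a - 2)(a + 2)(a + 3) = 0 at a ∈ {-3, -2, 0, 2}; ∂F/∂b = -4(b - 4)(b - 1)(b + 2) = 0 at b ∈ {-2, 1, 4}.
The Hessian is diagonal: diag(F_aa, F_bb). Second derivatives: F_aa(-3)=900, F_aa(-2)=-480, F_aa(0)=720, F_aa(2)=-2400; F_bb(-2)=-72, F_bb(1)=36, F_bb(4)=-72.
Local minima occur where both diagonal entries positive: (-3, 1), (0, 1). Count: 2.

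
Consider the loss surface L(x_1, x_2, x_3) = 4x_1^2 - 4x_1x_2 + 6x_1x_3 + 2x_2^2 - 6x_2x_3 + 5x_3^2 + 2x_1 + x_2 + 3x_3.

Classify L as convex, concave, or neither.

L is quadratic, so its Hessian is the constant matrix H = [[8, -4, 6], [-4, 4, -6], [6, -6, 10]].
Leading principal minors: 8, 16, 16.
All positive ⇒ H ≻ 0 ⇒ convex.

convex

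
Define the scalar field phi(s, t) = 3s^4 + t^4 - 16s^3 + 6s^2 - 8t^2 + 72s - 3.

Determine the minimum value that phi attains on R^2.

phi(s,t) separates as P(s) + Q(t) − 3, so its minimum is min P + min Q − 3.
P'(s) = 12(s - 3)(s - 2)(s + 1) vanishes at s ∈ {-1, 2, 3}; Q'(t) = 4t(t - 2)(t + 2) vanishes at t ∈ {-2, 0, 2}.
Local minima of P (where P''>0): P(-1)=-47, P(3)=81. Local minima of Q: Q(-2)=-16, Q(2)=-16.
So the global minimum of phi is P(-1) + Q(-2) − 3 = -47 − 16 − 3 = -66, attained at (-1, -2).

-66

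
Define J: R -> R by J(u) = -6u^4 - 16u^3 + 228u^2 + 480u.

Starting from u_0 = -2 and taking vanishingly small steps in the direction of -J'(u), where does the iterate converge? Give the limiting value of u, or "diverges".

J'(u) = -24(u - 4)(u + 1)(u + 5), so J'(-2) = -432.
Gradient descent moves in the -J' direction, i.e. u is increasing.
The nearest critical point in that direction is u = -1, where J'' = 480 > 0 (a local minimum). The iterate converges there.

-1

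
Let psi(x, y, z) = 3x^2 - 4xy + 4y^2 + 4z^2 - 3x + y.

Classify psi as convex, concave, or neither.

convex

psi is quadratic, so its Hessian is the constant matrix H = [[6, -4, 0], [-4, 8, 0], [0, 0, 8]].
Leading principal minors: 6, 32, 256.
All positive ⇒ H ≻ 0 ⇒ convex.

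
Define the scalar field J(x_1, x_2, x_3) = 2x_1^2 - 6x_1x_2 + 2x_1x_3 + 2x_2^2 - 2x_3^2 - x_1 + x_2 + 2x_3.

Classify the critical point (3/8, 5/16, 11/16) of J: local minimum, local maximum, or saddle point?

saddle point

The Hessian is constant: H = [[4, -6, 2], [-6, 4, 0], [2, 0, -4]].
Leading principal minors: Δ₁ = 4, Δ₂ = -20, Δ₃ = 64.
The minors fit neither the all-positive nor the alternating-sign pattern, so H is indefinite: a saddle point.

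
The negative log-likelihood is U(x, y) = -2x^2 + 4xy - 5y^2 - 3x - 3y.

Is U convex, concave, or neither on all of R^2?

U is quadratic, so its Hessian is the constant matrix H = [[-4, 4], [4, -10]].
det(H) = 24, tr(H) = -14.
det(H) > 0 and tr(H) < 0, so H is negative definite everywhere: concave.

concave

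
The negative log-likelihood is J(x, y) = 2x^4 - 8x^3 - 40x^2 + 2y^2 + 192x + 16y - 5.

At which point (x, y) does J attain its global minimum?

J(x,y) separates as P(x) + Q(y) − 5, so its minimum is min P + min Q − 5.
P'(x) = 8(x - 4)(x - 2)(x + 3) vanishes at x ∈ {-3, 2, 4}; Q'(y) = 4y + 16 vanishes at y ∈ {-4}.
Local minima of P (where P''>0): P(-3)=-558, P(4)=128. Local minima of Q: Q(-4)=-32.
So the global minimum of J is P(-3) + Q(-4) − 5 = -558 − 32 − 5 = -595, attained at (-3, -4).

(-3, -4)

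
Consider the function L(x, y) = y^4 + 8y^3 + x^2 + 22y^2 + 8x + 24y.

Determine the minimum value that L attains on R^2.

-25

L(x,y) separates as P(x) + Q(y), so its minimum is min P + min Q.
P'(x) = 2x + 8 vanishes at x ∈ {-4}; Q'(y) = 4(y + 1)(y + 2)(y + 3) vanishes at y ∈ {-3, -2, -1}.
Local minima of P (where P''>0): P(-4)=-16. Local minima of Q: Q(-3)=-9, Q(-1)=-9.
So the global minimum of L is P(-4) + Q(-3) = -16 − 9 = -25, attained at (-4, -3).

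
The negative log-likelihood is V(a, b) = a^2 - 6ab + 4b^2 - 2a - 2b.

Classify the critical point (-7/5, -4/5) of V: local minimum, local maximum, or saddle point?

The Hessian of V is constant: H = [[2, -6], [-6, 8]].
det(H) = 2·8 − (-6)² = -20.
Since det(H) < 0, H is indefinite and the critical point is a saddle point.

saddle point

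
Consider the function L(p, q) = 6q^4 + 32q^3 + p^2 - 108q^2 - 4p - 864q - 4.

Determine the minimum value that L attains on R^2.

-2222

L(p,q) separates as A(p) + B(q) − 4, so its minimum is min A + min B − 4.
A'(p) = 2p - 4 vanishes at p ∈ {2}; B'(q) = 24(q - 3)(q + 3)(q + 4) vanishes at q ∈ {-4, -3, 3}.
Local minima of A (where A''>0): A(2)=-4. Local minima of B: B(-4)=1216, B(3)=-2214.
So the global minimum of L is A(2) + B(3) − 4 = -4 − 2214 − 4 = -2222, attained at (2, 3).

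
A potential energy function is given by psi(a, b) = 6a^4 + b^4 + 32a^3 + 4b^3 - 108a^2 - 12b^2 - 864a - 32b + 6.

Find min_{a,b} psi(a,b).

psi(a,b) separates as P(a) + Q(b) + 6, so its minimum is min P + min Q + 6.
P'(a) = 24(a - 3)(a + 3)(a + 4) vanishes at a ∈ {-4, -3, 3}; Q'(b) = 4(b - 2)(b + 1)(b + 4) vanishes at b ∈ {-4, -1, 2}.
Local minima of P (where P''>0): P(-4)=1216, P(3)=-2214. Local minima of Q: Q(-4)=-64, Q(2)=-64.
So the global minimum of psi is P(3) + Q(-4) + 6 = -2214 − 64 + 6 = -2272, attained at (3, -4).

-2272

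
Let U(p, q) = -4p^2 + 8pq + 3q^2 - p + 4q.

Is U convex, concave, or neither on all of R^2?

neither

U is quadratic, so its Hessian is the constant matrix H = [[-8, 8], [8, 6]].
det(H) = -112, tr(H) = -2.
det(H) < 0, so H is indefinite: neither convex nor concave.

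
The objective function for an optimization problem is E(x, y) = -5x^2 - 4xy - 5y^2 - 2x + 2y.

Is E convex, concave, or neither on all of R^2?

concave

E is quadratic, so its Hessian is the constant matrix H = [[-10, -4], [-4, -10]].
det(H) = 84, tr(H) = -20.
det(H) > 0 and tr(H) < 0, so H is negative definite everywhere: concave.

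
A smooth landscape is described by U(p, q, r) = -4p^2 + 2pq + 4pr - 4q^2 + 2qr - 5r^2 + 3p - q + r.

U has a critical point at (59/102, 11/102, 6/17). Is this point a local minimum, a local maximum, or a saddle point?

local maximum

The Hessian is constant: H = [[-8, 2, 4], [2, -8, 2], [4, 2, -10]].
Leading principal minors: Δ₁ = -8, Δ₂ = 60, Δ₃ = -408.
The minors alternate sign starting negative (−, +, −), so H is negative definite: a local maximum.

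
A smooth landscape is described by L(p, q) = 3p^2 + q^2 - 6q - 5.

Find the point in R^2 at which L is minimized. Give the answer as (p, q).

(0, 3)

L(p,q) separates as A(p) + B(q) − 5, so its minimum is min A + min B − 5.
A'(p) = 6p vanishes at p ∈ {0}; B'(q) = 2q - 6 vanishes at q ∈ {3}.
Local minima of A (where A''>0): A(0)=0. Local minima of B: B(3)=-9.
So the global minimum of L is A(0) + B(3) − 5 = 0 − 9 − 5 = -14, attained at (0, 3).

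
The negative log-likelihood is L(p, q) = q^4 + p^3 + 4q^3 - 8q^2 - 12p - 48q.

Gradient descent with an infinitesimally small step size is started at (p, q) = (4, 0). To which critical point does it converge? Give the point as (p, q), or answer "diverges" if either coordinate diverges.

(2, 2)

L is separable, so gradient descent decouples: p follows -∂L/∂p, q follows -∂L/∂q.
∂L/∂p = 3(p - 2)(p + 2); at p=4 this is 36, so p decreases.
∂L/∂q = 4(q - 2)(q + 2)(q + 3); at q=0 this is -48, so q increases.
p converges to its nearest critical value 2 (a local min of the p-part); q converges to 2. The iterate converges to (2, 2).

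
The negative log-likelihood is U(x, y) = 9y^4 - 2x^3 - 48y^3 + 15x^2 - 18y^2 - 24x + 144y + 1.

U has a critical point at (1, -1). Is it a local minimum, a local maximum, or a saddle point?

local minimum

The mixed partial ∂²U/∂x∂y is 0, so the Hessian at any point is diag(U_xx, U_yy) = diag(6(-2x + 5), 36(3y^2 - 8y - 1)).
At (1, -1): H = diag(18, 360).
Both eigenvalues are positive, so H is positive definite: a local minimum.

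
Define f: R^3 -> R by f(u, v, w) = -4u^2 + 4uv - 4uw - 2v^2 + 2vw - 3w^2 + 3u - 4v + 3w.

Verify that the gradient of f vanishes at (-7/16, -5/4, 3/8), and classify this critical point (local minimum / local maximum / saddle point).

local maximum

∇f = (-8u + 4v - 4w + 3, 4u - 4v + 2w - 4, -4u + 2v - 6w + 3); substituting (-7/16, -5/4, 3/8) gives ∇f = (0, 0, 0), so (-7/16, -5/4, 3/8) is indeed a critical point.
The Hessian is constant: H = [[-8, 4, -4], [4, -4, 2], [-4, 2, -6]].
Leading principal minors: Δ₁ = -8, Δ₂ = 16, Δ₃ = -64.
The minors alternate sign starting negative (−, +, −), so H is negative definite: a local maximum.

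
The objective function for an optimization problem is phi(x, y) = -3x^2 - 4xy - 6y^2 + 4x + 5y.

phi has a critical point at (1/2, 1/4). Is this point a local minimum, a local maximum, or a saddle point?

The Hessian of phi is constant: H = [[-6, -4], [-4, -12]].
det(H) = (-6)·(-12) − (-4)² = 56.
det(H) > 0 and tr(H) = -18 < 0, so H is negative definite and the point is a local maximum.

local maximum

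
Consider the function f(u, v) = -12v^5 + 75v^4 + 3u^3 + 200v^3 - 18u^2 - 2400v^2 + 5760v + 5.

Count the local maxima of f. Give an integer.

f separates as a function of u plus a function of v, so ∇f=0 decouples.
∂f/∂u = 9u(u - 4) = 0 at u ∈ {0, 4}; ∂f/∂v = -60(v - 4)(v - 3)(v - 2)(v + 4) = 0 at v ∈ {-4, 2, 3, 4}.
The Hessian is diagonal: diag(f_uu, f_vv). Second derivatives: f_uu(0)=-36, f_uu(4)=36; f_vv(-4)=20160, f_vv(2)=-720, f_vv(3)=420, f_vv(4)=-960.
Local maxima occur where both diagonal entries negative: (0, 2), (0, 4). Count: 2.

2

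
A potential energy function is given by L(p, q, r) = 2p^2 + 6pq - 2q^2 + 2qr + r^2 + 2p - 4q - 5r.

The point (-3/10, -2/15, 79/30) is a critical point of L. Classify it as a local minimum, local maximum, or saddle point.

The Hessian is constant: H = [[4, 6, 0], [6, -4, 2], [0, 2, 2]].
Leading principal minors: Δ₁ = 4, Δ₂ = -52, Δ₃ = -120.
The minors fit neither the all-positive nor the alternating-sign pattern, so H is indefinite: a saddle point.

saddle point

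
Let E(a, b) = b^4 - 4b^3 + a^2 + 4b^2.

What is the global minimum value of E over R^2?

0

E(a,b) separates as P(a) + Q(b), so its minimum is min P + min Q.
P'(a) = 2a vanishes at a ∈ {0}; Q'(b) = 4b(b - 2)(b - 1) vanishes at b ∈ {0, 1, 2}.
Local minima of P (where P''>0): P(0)=0. Local minima of Q: Q(0)=0, Q(2)=0.
So the global minimum of E is P(0) + Q(0) = 0 + 0 = 0, attained at (0, 0).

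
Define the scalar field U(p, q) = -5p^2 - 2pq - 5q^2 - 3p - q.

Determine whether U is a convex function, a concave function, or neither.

U is quadratic, so its Hessian is the constant matrix H = [[-10, -2], [-2, -10]].
det(H) = 96, tr(H) = -20.
det(H) > 0 and tr(H) < 0, so H is negative definite everywhere: concave.

concave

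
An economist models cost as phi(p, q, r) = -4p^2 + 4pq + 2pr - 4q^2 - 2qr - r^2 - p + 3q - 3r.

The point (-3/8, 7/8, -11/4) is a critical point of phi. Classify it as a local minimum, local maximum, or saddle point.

local maximum

The Hessian is constant: H = [[-8, 4, 2], [4, -8, -2], [2, -2, -2]].
Leading principal minors: Δ₁ = -8, Δ₂ = 48, Δ₃ = -64.
The minors alternate sign starting negative (−, +, −), so H is negative definite: a local maximum.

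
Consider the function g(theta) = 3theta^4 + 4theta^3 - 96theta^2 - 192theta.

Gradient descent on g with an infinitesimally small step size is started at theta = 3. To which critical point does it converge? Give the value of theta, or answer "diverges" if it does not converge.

4

g'(theta) = 12(theta - 4)(theta + 1)(theta + 4), so g'(3) = -336.
Gradient descent moves in the -g' direction, i.e. theta is increasing.
The nearest critical point in that direction is theta = 4, where g'' = 480 > 0 (a local minimum). The iterate converges there.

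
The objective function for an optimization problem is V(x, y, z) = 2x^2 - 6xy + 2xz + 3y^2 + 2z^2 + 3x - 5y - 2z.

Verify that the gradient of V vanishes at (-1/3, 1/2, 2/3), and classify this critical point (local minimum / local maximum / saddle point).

saddle point

∇V = (4x - 6y + 2z + 3, -6x + 6y - 5, 2x + 4z - 2); substituting (-1/3, 1/2, 2/3) gives ∇V = (0, 0, 0), so (-1/3, 1/2, 2/3) is indeed a critical point.
The Hessian is constant: H = [[4, -6, 2], [-6, 6, 0], [2, 0, 4]].
Leading principal minors: Δ₁ = 4, Δ₂ = -12, Δ₃ = -72.
The minors fit neither the all-positive nor the alternating-sign pattern, so H is indefinite: a saddle point.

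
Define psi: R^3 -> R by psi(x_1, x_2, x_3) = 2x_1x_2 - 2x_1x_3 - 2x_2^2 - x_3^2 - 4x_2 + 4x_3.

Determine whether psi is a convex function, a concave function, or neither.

psi is quadratic, so its Hessian is the constant matrix H = [[0, 2, -2], [2, -4, 0], [-2, 0, -2]].
Leading principal minors: 0, -4, 24.
Neither pattern holds ⇒ H is indefinite ⇒ neither convex nor concave.

neither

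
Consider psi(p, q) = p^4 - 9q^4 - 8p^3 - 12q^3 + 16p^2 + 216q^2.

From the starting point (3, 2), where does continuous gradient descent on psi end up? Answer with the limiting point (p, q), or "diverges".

psi is separable, so gradient descent decouples: p follows -∂psi/∂p, q follows -∂psi/∂q.
∂psi/∂p = 4p(p - 4)(p - 2); at p=3 this is -12, so p increases.
∂psi/∂q = -36q(q - 3)(q + 4); at q=2 this is 432, so q decreases.
p converges to its nearest critical value 4 (a local min of the p-part); q converges to 0. The iterate converges to (4, 0).

(4, 0)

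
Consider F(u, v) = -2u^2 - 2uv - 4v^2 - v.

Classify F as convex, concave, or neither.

F is quadratic, so its Hessian is the constant matrix H = [[-4, -2], [-2, -8]].
det(H) = 28, tr(H) = -12.
det(H) > 0 and tr(H) < 0, so H is negative definite everywhere: concave.

concave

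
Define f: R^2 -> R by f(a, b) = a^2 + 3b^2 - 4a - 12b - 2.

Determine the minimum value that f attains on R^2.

-18

f(a,b) separates as P(a) + Q(b) − 2, so its minimum is min P + min Q − 2.
P'(a) = 2a - 4 vanishes at a ∈ {2}; Q'(b) = 6b - 12 vanishes at b ∈ {2}.
Local minima of P (where P''>0): P(2)=-4. Local minima of Q: Q(2)=-12.
So the global minimum of f is P(2) + Q(2) − 2 = -4 − 12 − 2 = -18, attained at (2, 2).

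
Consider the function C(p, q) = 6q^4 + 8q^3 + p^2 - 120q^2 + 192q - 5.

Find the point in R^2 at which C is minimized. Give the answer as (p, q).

C(p,q) separates as A(p) + B(q) − 5, so its minimum is min A + min B − 5.
A'(p) = 2p vanishes at p ∈ {0}; B'(q) = 24(q - 2)(q - 1)(q + 4) vanishes at q ∈ {-4, 1, 2}.
Local minima of A (where A''>0): A(0)=0. Local minima of B: B(-4)=-1664, B(2)=64.
So the global minimum of C is A(0) + B(-4) − 5 = 0 − 1664 − 5 = -1669, attained at (0, -4).

(0, -4)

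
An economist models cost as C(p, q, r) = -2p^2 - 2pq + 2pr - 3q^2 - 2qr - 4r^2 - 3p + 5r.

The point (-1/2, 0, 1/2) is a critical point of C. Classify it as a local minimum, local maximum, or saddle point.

local maximum

The Hessian is constant: H = [[-4, -2, 2], [-2, -6, -2], [2, -2, -8]].
Leading principal minors: Δ₁ = -4, Δ₂ = 20, Δ₃ = -104.
The minors alternate sign starting negative (−, +, −), so H is negative definite: a local maximum.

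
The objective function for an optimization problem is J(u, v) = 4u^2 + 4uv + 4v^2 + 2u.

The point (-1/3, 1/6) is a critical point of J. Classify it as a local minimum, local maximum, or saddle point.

The Hessian of J is constant: H = [[8, 4], [4, 8]].
det(H) = 8·8 − 4² = 48.
det(H) > 0 and tr(H) = 16 > 0, so H is positive definite and the point is a local minimum.

local minimum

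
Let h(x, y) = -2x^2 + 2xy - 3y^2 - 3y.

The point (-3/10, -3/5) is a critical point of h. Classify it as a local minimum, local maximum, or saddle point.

The Hessian of h is constant: H = [[-4, 2], [2, -6]].
det(H) = (-4)·(-6) − 2² = 20.
det(H) > 0 and tr(H) = -10 < 0, so H is negative definite and the point is a local maximum.

local maximum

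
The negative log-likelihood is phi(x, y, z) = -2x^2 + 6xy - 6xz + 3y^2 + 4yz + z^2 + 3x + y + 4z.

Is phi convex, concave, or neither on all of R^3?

phi is quadratic, so its Hessian is the constant matrix H = [[-4, 6, -6], [6, 6, 4], [-6, 4, 2]].
Leading principal minors: -4, -60, -560.
Neither pattern holds ⇒ H is indefinite ⇒ neither convex nor concave.

neither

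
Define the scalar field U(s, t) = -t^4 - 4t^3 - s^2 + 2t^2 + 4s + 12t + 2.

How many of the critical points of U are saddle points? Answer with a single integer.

U separates as a function of s plus a function of t, so ∇U=0 decouples.
∂U/∂s = -2(s - 2) = 0 at s ∈ {2}; ∂U/∂t = -4(t - 1)(t + 1)(t + 3) = 0 at t ∈ {-3, -1, 1}.
The Hessian is diagonal: diag(U_ss, U_tt). Second derivatives: U_ss(2)=-2; U_tt(-3)=-32, U_tt(-1)=16, U_tt(1)=-32.
Saddle points occur where the two diagonal entries have opposite signs: (2, -1). Count: 1.

1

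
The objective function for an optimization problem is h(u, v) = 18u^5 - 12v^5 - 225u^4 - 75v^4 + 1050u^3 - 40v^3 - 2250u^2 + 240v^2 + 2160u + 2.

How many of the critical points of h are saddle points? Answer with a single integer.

h separates as a function of u plus a function of v, so ∇h=0 decouples.
∂h/∂u = 90(u - 4)(u - 3)(u - 2)(u - 1) = 0 at u ∈ {1, 2, 3, 4}; ∂h/∂v = -60v(v - 1)(v + 2)(v + 4) = 0 at v ∈ {-4, -2, 0, 1}.
The Hessian is diagonal: diag(h_uu, h_vv). Second derivatives: h_uu(1)=-540, h_uu(2)=180, h_uu(3)=-180, h_uu(4)=540; h_vv(-4)=2400, h_vv(-2)=-720, h_vv(0)=480, h_vv(1)=-900.
Saddle points occur where the two diagonal entries have opposite signs: (1, -4), (1, 0), (2, -2), (2, 1), (3, -4), (3, 0), (4, -2), (4, 1). Count: 8.

8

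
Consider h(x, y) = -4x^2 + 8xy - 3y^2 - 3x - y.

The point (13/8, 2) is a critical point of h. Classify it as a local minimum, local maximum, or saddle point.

The Hessian of h is constant: H = [[-8, 8], [8, -6]].
det(H) = (-8)·(-6) − 8² = -16.
Since det(H) < 0, H is indefinite and the critical point is a saddle point.

saddle point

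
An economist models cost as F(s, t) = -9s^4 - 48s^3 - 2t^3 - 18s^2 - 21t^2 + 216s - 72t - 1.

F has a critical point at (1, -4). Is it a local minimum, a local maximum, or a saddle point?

saddle point

The mixed partial ∂²F/∂s∂t is 0, so the Hessian at any point is diag(F_ss, F_tt) = diag(-36(3s^2 + 8s + 1), -6(2t + 7)).
At (1, -4): H = diag(-432, 6).
The eigenvalues have opposite signs, so H is indefinite: a saddle point.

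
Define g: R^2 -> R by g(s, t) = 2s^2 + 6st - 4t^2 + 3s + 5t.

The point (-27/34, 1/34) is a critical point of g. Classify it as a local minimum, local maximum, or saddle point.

saddle point

The Hessian of g is constant: H = [[4, 6], [6, -8]].
det(H) = 4·(-8) − 6² = -68.
Since det(H) < 0, H is indefinite and the critical point is a saddle point.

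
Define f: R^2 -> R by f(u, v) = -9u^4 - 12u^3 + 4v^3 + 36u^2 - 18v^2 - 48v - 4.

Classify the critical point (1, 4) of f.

The mixed partial ∂²f/∂u∂v is 0, so the Hessian at any point is diag(f_uu, f_vv) = diag(36(-3u^2 - 2u + 2), 12(2v - 3)).
At (1, 4): H = diag(-108, 60).
The eigenvalues have opposite signs, so H is indefinite: a saddle point.

saddle point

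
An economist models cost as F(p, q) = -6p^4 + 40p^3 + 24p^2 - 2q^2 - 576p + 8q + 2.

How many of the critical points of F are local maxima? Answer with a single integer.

F separates as a function of p plus a function of q, so ∇F=0 decouples.
∂F/∂p = -24(p - 4)(p - 3)(p + 2) = 0 at p ∈ {-2, 3, 4}; ∂F/∂q = -4(q - 2) = 0 at q ∈ {2}.
The Hessian is diagonal: diag(F_pp, F_qq). Second derivatives: F_pp(-2)=-720, F_pp(3)=120, F_pp(4)=-144; F_qq(2)=-4.
Local maxima occur where both diagonal entries negative: (-2, 2), (4, 2). Count: 2.

2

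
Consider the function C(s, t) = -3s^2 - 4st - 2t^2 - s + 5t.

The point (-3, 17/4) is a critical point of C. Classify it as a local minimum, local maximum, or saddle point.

local maximum

The Hessian of C is constant: H = [[-6, -4], [-4, -4]].
det(H) = (-6)·(-4) − (-4)² = 8.
det(H) > 0 and tr(H) = -10 < 0, so H is negative definite and the point is a local maximum.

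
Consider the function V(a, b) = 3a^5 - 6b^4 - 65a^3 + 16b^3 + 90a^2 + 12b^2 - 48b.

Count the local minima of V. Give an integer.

V separates as a function of a plus a function of b, so ∇V=0 decouples.
∂V/∂a = 15a(a - 3)(a - 1)(a + 4) = 0 at a ∈ {-4, 0, 1, 3}; ∂V/∂b = -24(b - 2)(b - 1)(b + 1) = 0 at b ∈ {-1, 1, 2}.
The Hessian is diagonal: diag(V_aa, V_bb). Second derivatives: V_aa(-4)=-2100, V_aa(0)=180, V_aa(1)=-150, V_aa(3)=630; V_bb(-1)=-144, V_bb(1)=48, V_bb(2)=-72.
Local minima occur where both diagonal entries positive: (0, 1), (3, 1). Count: 2.

2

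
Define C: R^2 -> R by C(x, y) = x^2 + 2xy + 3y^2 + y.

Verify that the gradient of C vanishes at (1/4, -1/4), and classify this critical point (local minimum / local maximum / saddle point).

local minimum

∇C = (2x + 2y, 2x + 6y + 1); substituting (1/4, -1/4) gives ∇C = (0, 0), so (1/4, -1/4) is indeed a critical point.
The Hessian of C is constant: H = [[2, 2], [2, 6]].
det(H) = 2·6 − 2² = 8.
det(H) > 0 and tr(H) = 8 > 0, so H is positive definite and the point is a local minimum.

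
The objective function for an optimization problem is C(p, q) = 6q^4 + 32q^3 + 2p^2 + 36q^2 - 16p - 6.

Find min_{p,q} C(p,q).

C(p,q) separates as A(p) + B(q) − 6, so its minimum is min A + min B − 6.
A'(p) = 4p - 16 vanishes at p ∈ {4}; B'(q) = 24q(q + 1)(q + 3) vanishes at q ∈ {-3, -1, 0}.
Local minima of A (where A''>0): A(4)=-32. Local minima of B: B(-3)=-54, B(0)=0.
So the global minimum of C is A(4) + B(-3) − 6 = -32 − 54 − 6 = -92, attained at (4, -3).

-92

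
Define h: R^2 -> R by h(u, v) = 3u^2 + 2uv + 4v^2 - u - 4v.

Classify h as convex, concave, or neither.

convex

h is quadratic, so its Hessian is the constant matrix H = [[6, 2], [2, 8]].
det(H) = 44, tr(H) = 14.
det(H) > 0 and tr(H) > 0, so H is positive definite everywhere: convex.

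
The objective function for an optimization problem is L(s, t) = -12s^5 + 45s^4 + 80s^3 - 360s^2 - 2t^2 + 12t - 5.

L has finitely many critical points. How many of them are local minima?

L separates as a function of s plus a function of t, so ∇L=0 decouples.
∂L/∂s = -60s(s - 3)(s - 2)(s + 2) = 0 at s ∈ {-2, 0, 2, 3}; ∂L/∂t = -4(t - 3) = 0 at t ∈ {3}.
The Hessian is diagonal: diag(L_ss, L_tt). Second derivatives: L_ss(-2)=2400, L_ss(0)=-720, L_ss(2)=480, L_ss(3)=-900; L_tt(3)=-4.
Local minima occur where both diagonal entries positive: none. Count: 0.

0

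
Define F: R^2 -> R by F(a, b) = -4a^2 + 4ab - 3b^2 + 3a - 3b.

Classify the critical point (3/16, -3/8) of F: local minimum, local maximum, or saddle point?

The Hessian of F is constant: H = [[-8, 4], [4, -6]].
det(H) = (-8)·(-6) − 4² = 32.
det(H) > 0 and tr(H) = -14 < 0, so H is negative definite and the point is a local maximum.

local maximum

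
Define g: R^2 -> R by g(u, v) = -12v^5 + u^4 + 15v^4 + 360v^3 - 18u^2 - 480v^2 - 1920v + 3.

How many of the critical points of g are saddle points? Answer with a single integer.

g separates as a function of u plus a function of v, so ∇g=0 decouples.
∂g/∂u = 4u(u - 3)(u + 3) = 0 at u ∈ {-3, 0, 3}; ∂g/∂v = -60(v - 4)(v - 2)(v + 1)(v + 4) = 0 at v ∈ {-4, -1, 2, 4}.
The Hessian is diagonal: diag(g_uu, g_vv). Second derivatives: g_uu(-3)=72, g_uu(0)=-36, g_uu(3)=72; g_vv(-4)=8640, g_vv(-1)=-2700, g_vv(2)=2160, g_vv(4)=-4800.
Saddle points occur where the two diagonal entries have opposite signs: (-3, -1), (-3, 4), (0, -4), (0, 2), (3, -1), (3, 4). Count: 6.

6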